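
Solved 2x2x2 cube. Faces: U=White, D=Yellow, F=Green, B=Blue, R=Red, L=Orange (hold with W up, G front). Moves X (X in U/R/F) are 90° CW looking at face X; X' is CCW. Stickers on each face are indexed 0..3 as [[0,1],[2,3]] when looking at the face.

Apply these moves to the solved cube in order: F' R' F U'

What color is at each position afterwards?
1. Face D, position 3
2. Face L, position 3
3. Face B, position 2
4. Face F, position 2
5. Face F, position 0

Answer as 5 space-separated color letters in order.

Answer: G G O R O

Derivation:
After move 1 (F'): F=GGGG U=WWRR R=YRYR D=OOYY L=OWOW
After move 2 (R'): R=RRYY U=WBRB F=GWGR D=OGYG B=YBOB
After move 3 (F): F=GGRW U=WBWW R=RRBY D=YRYG L=OOOG
After move 4 (U'): U=BWWW F=OORW R=GGBY B=RROB L=YBOG
Query 1: D[3] = G
Query 2: L[3] = G
Query 3: B[2] = O
Query 4: F[2] = R
Query 5: F[0] = O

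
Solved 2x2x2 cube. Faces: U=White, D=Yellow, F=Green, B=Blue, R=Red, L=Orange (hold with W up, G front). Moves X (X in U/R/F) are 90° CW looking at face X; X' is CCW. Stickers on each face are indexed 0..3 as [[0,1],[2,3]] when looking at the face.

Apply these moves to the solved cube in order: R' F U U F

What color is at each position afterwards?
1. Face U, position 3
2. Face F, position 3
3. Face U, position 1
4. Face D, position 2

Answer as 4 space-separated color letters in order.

After move 1 (R'): R=RRRR U=WBWB F=GWGW D=YGYG B=YBYB
After move 2 (F): F=GGWW U=WBOO R=WRBR D=RRYG L=OYOG
After move 3 (U): U=OWOB F=WRWW R=YBBR B=OYYB L=GGOG
After move 4 (U): U=OOBW F=YBWW R=OYBR B=GGYB L=WROG
After move 5 (F): F=WYWB U=OOGR R=BYWR D=BOYG L=WROR
Query 1: U[3] = R
Query 2: F[3] = B
Query 3: U[1] = O
Query 4: D[2] = Y

Answer: R B O Y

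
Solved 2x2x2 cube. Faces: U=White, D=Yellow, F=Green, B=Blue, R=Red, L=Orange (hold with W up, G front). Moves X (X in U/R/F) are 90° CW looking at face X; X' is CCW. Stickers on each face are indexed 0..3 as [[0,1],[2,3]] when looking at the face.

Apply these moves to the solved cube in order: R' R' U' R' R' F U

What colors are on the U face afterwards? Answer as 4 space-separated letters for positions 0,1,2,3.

Answer: O Y B W

Derivation:
After move 1 (R'): R=RRRR U=WBWB F=GWGW D=YGYG B=YBYB
After move 2 (R'): R=RRRR U=WYWY F=GBGB D=YWYW B=GBGB
After move 3 (U'): U=YYWW F=OOGB R=GBRR B=RRGB L=GBOO
After move 4 (R'): R=BRGR U=YGWR F=OYGW D=YOYB B=WRWB
After move 5 (R'): R=RRBG U=YWWW F=OGGR D=YYYW B=BROB
After move 6 (F): F=GORG U=YWOB R=WRWG D=BRYW L=GYOY
After move 7 (U): U=OYBW F=WRRG R=BRWG B=GYOB L=GOOY
Query: U face = OYBW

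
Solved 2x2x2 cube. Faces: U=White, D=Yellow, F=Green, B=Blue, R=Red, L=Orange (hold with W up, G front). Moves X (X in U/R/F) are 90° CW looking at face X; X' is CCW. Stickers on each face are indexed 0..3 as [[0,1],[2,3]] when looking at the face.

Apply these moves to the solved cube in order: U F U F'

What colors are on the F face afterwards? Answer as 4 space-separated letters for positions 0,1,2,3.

After move 1 (U): U=WWWW F=RRGG R=BBRR B=OOBB L=GGOO
After move 2 (F): F=GRGR U=WWOG R=WBWR D=RBYY L=GYOY
After move 3 (U): U=OWGW F=WBGR R=OOWR B=GYBB L=GROY
After move 4 (F'): F=BRWG U=OWOW R=BORR D=RYYY L=GWOG
Query: F face = BRWG

Answer: B R W G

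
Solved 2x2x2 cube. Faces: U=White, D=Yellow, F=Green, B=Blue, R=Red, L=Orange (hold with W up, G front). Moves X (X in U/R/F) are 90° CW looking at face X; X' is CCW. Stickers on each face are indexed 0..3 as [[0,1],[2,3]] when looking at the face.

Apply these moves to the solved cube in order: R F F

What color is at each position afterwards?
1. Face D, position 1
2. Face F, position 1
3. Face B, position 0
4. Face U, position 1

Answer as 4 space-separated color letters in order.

Answer: W G W G

Derivation:
After move 1 (R): R=RRRR U=WGWG F=GYGY D=YBYB B=WBWB
After move 2 (F): F=GGYY U=WGOO R=WRGR D=RRYB L=OYOB
After move 3 (F): F=YGYG U=WGBY R=OROR D=GWYB L=OROR
Query 1: D[1] = W
Query 2: F[1] = G
Query 3: B[0] = W
Query 4: U[1] = G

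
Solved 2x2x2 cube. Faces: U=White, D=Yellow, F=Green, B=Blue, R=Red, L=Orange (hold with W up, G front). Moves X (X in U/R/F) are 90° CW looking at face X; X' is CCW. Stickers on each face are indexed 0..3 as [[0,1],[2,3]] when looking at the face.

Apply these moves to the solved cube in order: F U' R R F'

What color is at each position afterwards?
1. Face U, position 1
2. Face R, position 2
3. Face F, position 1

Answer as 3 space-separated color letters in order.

Answer: R R W

Derivation:
After move 1 (F): F=GGGG U=WWOO R=WRWR D=RRYY L=OYOY
After move 2 (U'): U=WOWO F=OYGG R=GGWR B=WRBB L=BBOY
After move 3 (R): R=WGRG U=WYWG F=ORGY D=RBYW B=OROB
After move 4 (R): R=RWGG U=WRWY F=OBGW D=ROYO B=GRYB
After move 5 (F'): F=BWOG U=WRRG R=OWRG D=BYYO L=BYOW
Query 1: U[1] = R
Query 2: R[2] = R
Query 3: F[1] = W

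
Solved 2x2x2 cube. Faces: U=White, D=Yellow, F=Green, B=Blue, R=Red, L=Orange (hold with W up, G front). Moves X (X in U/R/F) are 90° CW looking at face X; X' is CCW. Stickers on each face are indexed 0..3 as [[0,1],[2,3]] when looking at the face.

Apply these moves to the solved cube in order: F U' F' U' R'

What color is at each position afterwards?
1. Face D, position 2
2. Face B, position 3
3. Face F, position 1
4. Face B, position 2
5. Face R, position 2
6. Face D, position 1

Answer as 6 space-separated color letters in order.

After move 1 (F): F=GGGG U=WWOO R=WRWR D=RRYY L=OYOY
After move 2 (U'): U=WOWO F=OYGG R=GGWR B=WRBB L=BBOY
After move 3 (F'): F=YGOG U=WOGW R=RGRR D=BYYY L=BOOW
After move 4 (U'): U=OWWG F=BOOG R=YGRR B=RGBB L=WROW
After move 5 (R'): R=GRYR U=OBWR F=BWOG D=BOYG B=YGYB
Query 1: D[2] = Y
Query 2: B[3] = B
Query 3: F[1] = W
Query 4: B[2] = Y
Query 5: R[2] = Y
Query 6: D[1] = O

Answer: Y B W Y Y O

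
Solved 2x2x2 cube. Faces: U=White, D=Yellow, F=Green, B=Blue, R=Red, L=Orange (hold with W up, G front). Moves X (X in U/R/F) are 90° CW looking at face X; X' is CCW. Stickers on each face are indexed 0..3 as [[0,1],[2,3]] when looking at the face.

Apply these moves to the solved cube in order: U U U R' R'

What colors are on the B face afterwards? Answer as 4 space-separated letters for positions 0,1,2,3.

Answer: G R O B

Derivation:
After move 1 (U): U=WWWW F=RRGG R=BBRR B=OOBB L=GGOO
After move 2 (U): U=WWWW F=BBGG R=OORR B=GGBB L=RROO
After move 3 (U): U=WWWW F=OOGG R=GGRR B=RRBB L=BBOO
After move 4 (R'): R=GRGR U=WBWR F=OWGW D=YOYG B=YRYB
After move 5 (R'): R=RRGG U=WYWY F=OBGR D=YWYW B=GROB
Query: B face = GROB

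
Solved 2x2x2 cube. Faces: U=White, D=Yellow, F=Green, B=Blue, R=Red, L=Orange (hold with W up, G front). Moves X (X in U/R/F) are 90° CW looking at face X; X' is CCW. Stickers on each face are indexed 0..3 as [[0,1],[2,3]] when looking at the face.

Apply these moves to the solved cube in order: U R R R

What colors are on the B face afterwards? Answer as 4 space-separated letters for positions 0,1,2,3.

After move 1 (U): U=WWWW F=RRGG R=BBRR B=OOBB L=GGOO
After move 2 (R): R=RBRB U=WRWG F=RYGY D=YBYO B=WOWB
After move 3 (R): R=RRBB U=WYWY F=RBGO D=YWYW B=GORB
After move 4 (R): R=BRBR U=WBWO F=RWGW D=YRYG B=YOYB
Query: B face = YOYB

Answer: Y O Y B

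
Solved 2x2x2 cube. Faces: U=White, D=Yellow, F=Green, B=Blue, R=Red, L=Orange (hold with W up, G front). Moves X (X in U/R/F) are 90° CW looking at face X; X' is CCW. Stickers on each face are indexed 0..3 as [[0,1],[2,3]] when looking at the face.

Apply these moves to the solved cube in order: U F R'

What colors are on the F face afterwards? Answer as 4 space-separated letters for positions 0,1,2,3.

After move 1 (U): U=WWWW F=RRGG R=BBRR B=OOBB L=GGOO
After move 2 (F): F=GRGR U=WWOG R=WBWR D=RBYY L=GYOY
After move 3 (R'): R=BRWW U=WBOO F=GWGG D=RRYR B=YOBB
Query: F face = GWGG

Answer: G W G G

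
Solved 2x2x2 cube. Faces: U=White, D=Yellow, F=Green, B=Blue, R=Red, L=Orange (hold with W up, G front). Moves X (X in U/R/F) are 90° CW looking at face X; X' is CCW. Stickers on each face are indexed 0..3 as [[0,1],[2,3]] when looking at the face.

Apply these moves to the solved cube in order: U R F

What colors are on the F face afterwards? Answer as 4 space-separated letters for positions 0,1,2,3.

Answer: G R Y Y

Derivation:
After move 1 (U): U=WWWW F=RRGG R=BBRR B=OOBB L=GGOO
After move 2 (R): R=RBRB U=WRWG F=RYGY D=YBYO B=WOWB
After move 3 (F): F=GRYY U=WROG R=WBGB D=RRYO L=GYOB
Query: F face = GRYY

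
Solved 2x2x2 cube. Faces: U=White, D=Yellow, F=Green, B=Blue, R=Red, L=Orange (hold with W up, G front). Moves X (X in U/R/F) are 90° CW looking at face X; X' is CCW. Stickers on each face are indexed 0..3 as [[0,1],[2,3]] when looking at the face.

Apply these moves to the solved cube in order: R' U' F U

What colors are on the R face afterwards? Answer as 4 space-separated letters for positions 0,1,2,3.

After move 1 (R'): R=RRRR U=WBWB F=GWGW D=YGYG B=YBYB
After move 2 (U'): U=BBWW F=OOGW R=GWRR B=RRYB L=YBOO
After move 3 (F): F=GOWO U=BBOB R=WWWR D=RGYG L=YYOG
After move 4 (U): U=OBBB F=WWWO R=RRWR B=YYYB L=GOOG
Query: R face = RRWR

Answer: R R W R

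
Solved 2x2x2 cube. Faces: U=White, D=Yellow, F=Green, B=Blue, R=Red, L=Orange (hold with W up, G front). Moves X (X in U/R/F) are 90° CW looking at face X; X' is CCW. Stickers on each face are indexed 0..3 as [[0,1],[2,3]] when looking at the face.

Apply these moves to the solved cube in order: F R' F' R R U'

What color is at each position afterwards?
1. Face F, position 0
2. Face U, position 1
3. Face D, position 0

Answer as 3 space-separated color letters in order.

Answer: O G Y

Derivation:
After move 1 (F): F=GGGG U=WWOO R=WRWR D=RRYY L=OYOY
After move 2 (R'): R=RRWW U=WBOB F=GWGO D=RGYG B=YBRB
After move 3 (F'): F=WOGG U=WBRW R=GRRW D=YYYG L=OBOO
After move 4 (R): R=RGWR U=WORG F=WYGG D=YRYY B=WBBB
After move 5 (R): R=WRRG U=WYRG F=WRGY D=YBYW B=GBOB
After move 6 (U'): U=YGWR F=OBGY R=WRRG B=WROB L=GBOO
Query 1: F[0] = O
Query 2: U[1] = G
Query 3: D[0] = Y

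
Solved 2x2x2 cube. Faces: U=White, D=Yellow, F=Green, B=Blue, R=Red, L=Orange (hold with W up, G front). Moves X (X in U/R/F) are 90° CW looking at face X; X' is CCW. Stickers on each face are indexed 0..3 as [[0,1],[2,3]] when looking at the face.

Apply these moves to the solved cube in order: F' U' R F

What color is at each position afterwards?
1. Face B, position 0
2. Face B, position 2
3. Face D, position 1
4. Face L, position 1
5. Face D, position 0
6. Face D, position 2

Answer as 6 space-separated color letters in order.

Answer: R R Y O R Y

Derivation:
After move 1 (F'): F=GGGG U=WWRR R=YRYR D=OOYY L=OWOW
After move 2 (U'): U=WRWR F=OWGG R=GGYR B=YRBB L=BBOW
After move 3 (R): R=YGRG U=WWWG F=OOGY D=OBYY B=RRRB
After move 4 (F): F=GOYO U=WWWB R=WGGG D=RYYY L=BOOB
Query 1: B[0] = R
Query 2: B[2] = R
Query 3: D[1] = Y
Query 4: L[1] = O
Query 5: D[0] = R
Query 6: D[2] = Y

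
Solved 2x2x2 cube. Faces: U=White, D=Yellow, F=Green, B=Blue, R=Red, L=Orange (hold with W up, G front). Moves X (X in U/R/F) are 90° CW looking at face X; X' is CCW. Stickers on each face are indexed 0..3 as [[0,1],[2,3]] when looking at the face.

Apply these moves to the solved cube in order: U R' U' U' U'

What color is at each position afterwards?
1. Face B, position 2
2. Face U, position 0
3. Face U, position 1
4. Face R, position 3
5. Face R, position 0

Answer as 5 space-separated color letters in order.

Answer: Y W W R Y

Derivation:
After move 1 (U): U=WWWW F=RRGG R=BBRR B=OOBB L=GGOO
After move 2 (R'): R=BRBR U=WBWO F=RWGW D=YRYG B=YOYB
After move 3 (U'): U=BOWW F=GGGW R=RWBR B=BRYB L=YOOO
After move 4 (U'): U=OWBW F=YOGW R=GGBR B=RWYB L=BROO
After move 5 (U'): U=WWOB F=BRGW R=YOBR B=GGYB L=RWOO
Query 1: B[2] = Y
Query 2: U[0] = W
Query 3: U[1] = W
Query 4: R[3] = R
Query 5: R[0] = Y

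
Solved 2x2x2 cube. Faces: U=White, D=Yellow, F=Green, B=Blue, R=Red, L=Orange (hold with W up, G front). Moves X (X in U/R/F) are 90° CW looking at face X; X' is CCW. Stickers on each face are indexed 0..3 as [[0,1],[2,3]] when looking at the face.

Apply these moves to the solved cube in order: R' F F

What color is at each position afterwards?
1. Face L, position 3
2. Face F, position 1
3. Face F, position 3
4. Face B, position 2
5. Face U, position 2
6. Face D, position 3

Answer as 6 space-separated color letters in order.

Answer: R G G Y G G

Derivation:
After move 1 (R'): R=RRRR U=WBWB F=GWGW D=YGYG B=YBYB
After move 2 (F): F=GGWW U=WBOO R=WRBR D=RRYG L=OYOG
After move 3 (F): F=WGWG U=WBGY R=OROR D=BWYG L=OROR
Query 1: L[3] = R
Query 2: F[1] = G
Query 3: F[3] = G
Query 4: B[2] = Y
Query 5: U[2] = G
Query 6: D[3] = G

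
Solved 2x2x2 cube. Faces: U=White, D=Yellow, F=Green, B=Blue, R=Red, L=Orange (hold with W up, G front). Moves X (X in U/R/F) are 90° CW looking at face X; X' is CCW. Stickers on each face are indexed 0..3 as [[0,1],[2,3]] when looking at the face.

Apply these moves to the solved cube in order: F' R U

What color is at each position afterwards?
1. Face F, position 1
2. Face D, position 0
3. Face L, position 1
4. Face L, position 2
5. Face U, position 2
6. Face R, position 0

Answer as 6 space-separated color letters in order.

After move 1 (F'): F=GGGG U=WWRR R=YRYR D=OOYY L=OWOW
After move 2 (R): R=YYRR U=WGRG F=GOGY D=OBYB B=RBWB
After move 3 (U): U=RWGG F=YYGY R=RBRR B=OWWB L=GOOW
Query 1: F[1] = Y
Query 2: D[0] = O
Query 3: L[1] = O
Query 4: L[2] = O
Query 5: U[2] = G
Query 6: R[0] = R

Answer: Y O O O G R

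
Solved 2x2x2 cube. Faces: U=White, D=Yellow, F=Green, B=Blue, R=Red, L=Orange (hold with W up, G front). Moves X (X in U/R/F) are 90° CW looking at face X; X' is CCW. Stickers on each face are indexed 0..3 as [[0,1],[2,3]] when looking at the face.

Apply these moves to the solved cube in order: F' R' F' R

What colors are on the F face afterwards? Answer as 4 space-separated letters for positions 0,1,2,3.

Answer: W W G G

Derivation:
After move 1 (F'): F=GGGG U=WWRR R=YRYR D=OOYY L=OWOW
After move 2 (R'): R=RRYY U=WBRB F=GWGR D=OGYG B=YBOB
After move 3 (F'): F=WRGG U=WBRY R=GROY D=WWYG L=OBOR
After move 4 (R): R=OGYR U=WRRG F=WWGG D=WOYY B=YBBB
Query: F face = WWGG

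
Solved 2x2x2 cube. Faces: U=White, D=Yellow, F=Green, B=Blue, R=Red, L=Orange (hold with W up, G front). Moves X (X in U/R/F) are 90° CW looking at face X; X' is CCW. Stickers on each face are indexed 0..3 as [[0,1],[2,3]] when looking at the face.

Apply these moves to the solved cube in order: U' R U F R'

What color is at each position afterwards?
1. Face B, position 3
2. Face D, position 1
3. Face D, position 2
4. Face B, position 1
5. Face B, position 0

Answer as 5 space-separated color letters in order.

After move 1 (U'): U=WWWW F=OOGG R=GGRR B=RRBB L=BBOO
After move 2 (R): R=RGRG U=WOWG F=OYGY D=YBYR B=WRWB
After move 3 (U): U=WWGO F=RGGY R=WRRG B=BBWB L=OYOO
After move 4 (F): F=GRYG U=WWOY R=GROG D=RWYR L=OYOB
After move 5 (R'): R=RGGO U=WWOB F=GWYY D=RRYG B=RBWB
Query 1: B[3] = B
Query 2: D[1] = R
Query 3: D[2] = Y
Query 4: B[1] = B
Query 5: B[0] = R

Answer: B R Y B R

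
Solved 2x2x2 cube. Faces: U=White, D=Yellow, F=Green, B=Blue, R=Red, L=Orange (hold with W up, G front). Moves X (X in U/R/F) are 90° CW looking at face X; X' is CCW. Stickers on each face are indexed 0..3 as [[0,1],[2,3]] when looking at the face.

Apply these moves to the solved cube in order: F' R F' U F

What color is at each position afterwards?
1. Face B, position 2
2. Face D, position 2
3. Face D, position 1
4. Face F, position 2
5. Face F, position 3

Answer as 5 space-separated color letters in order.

Answer: W Y R G Y

Derivation:
After move 1 (F'): F=GGGG U=WWRR R=YRYR D=OOYY L=OWOW
After move 2 (R): R=YYRR U=WGRG F=GOGY D=OBYB B=RBWB
After move 3 (F'): F=OYGG U=WGYR R=BYOR D=WWYB L=OGOR
After move 4 (U): U=YWRG F=BYGG R=RBOR B=OGWB L=OYOR
After move 5 (F): F=GBGY U=YWRY R=RBGR D=ORYB L=OWOW
Query 1: B[2] = W
Query 2: D[2] = Y
Query 3: D[1] = R
Query 4: F[2] = G
Query 5: F[3] = Y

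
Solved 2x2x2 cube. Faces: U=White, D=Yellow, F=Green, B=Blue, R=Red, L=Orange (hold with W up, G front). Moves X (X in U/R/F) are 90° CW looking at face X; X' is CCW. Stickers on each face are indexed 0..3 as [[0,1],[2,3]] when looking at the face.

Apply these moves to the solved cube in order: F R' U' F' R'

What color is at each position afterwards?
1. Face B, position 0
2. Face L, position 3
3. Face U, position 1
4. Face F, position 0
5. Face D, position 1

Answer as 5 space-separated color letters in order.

Answer: G W R Y O

Derivation:
After move 1 (F): F=GGGG U=WWOO R=WRWR D=RRYY L=OYOY
After move 2 (R'): R=RRWW U=WBOB F=GWGO D=RGYG B=YBRB
After move 3 (U'): U=BBWO F=OYGO R=GWWW B=RRRB L=YBOY
After move 4 (F'): F=YOOG U=BBGW R=GWRW D=BYYG L=YOOW
After move 5 (R'): R=WWGR U=BRGR F=YBOW D=BOYG B=GRYB
Query 1: B[0] = G
Query 2: L[3] = W
Query 3: U[1] = R
Query 4: F[0] = Y
Query 5: D[1] = O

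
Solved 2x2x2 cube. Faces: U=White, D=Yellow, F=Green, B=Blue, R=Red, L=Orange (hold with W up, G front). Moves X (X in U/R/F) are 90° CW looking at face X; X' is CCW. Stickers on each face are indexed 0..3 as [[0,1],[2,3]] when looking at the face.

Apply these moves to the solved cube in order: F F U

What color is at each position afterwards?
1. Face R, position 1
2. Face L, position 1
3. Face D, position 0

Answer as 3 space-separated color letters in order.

After move 1 (F): F=GGGG U=WWOO R=WRWR D=RRYY L=OYOY
After move 2 (F): F=GGGG U=WWYY R=OROR D=WWYY L=OROR
After move 3 (U): U=YWYW F=ORGG R=BBOR B=ORBB L=GGOR
Query 1: R[1] = B
Query 2: L[1] = G
Query 3: D[0] = W

Answer: B G W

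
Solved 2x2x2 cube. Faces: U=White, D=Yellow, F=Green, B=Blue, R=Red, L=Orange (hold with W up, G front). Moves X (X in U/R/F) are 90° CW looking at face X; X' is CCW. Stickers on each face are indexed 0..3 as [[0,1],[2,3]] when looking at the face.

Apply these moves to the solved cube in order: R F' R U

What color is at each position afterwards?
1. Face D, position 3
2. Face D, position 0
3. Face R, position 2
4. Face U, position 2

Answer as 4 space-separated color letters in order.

After move 1 (R): R=RRRR U=WGWG F=GYGY D=YBYB B=WBWB
After move 2 (F'): F=YYGG U=WGRR R=BRYR D=OOYB L=OGOW
After move 3 (R): R=YBRR U=WYRG F=YOGB D=OWYW B=RBGB
After move 4 (U): U=RWGY F=YBGB R=RBRR B=OGGB L=YOOW
Query 1: D[3] = W
Query 2: D[0] = O
Query 3: R[2] = R
Query 4: U[2] = G

Answer: W O R G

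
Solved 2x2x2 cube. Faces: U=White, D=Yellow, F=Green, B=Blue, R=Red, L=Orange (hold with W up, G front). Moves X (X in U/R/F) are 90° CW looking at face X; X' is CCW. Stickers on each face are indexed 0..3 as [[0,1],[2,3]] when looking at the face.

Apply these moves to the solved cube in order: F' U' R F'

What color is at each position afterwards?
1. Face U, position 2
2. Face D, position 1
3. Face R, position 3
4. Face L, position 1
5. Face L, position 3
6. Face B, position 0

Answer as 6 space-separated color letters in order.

Answer: Y W G G W R

Derivation:
After move 1 (F'): F=GGGG U=WWRR R=YRYR D=OOYY L=OWOW
After move 2 (U'): U=WRWR F=OWGG R=GGYR B=YRBB L=BBOW
After move 3 (R): R=YGRG U=WWWG F=OOGY D=OBYY B=RRRB
After move 4 (F'): F=OYOG U=WWYR R=BGOG D=BWYY L=BGOW
Query 1: U[2] = Y
Query 2: D[1] = W
Query 3: R[3] = G
Query 4: L[1] = G
Query 5: L[3] = W
Query 6: B[0] = R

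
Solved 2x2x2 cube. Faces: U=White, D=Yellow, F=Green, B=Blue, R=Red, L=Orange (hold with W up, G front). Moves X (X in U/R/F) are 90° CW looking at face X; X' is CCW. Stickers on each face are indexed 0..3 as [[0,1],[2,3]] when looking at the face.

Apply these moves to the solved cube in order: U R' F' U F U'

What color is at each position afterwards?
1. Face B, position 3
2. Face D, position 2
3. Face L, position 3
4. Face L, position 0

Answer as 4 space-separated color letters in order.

Answer: B Y O G

Derivation:
After move 1 (U): U=WWWW F=RRGG R=BBRR B=OOBB L=GGOO
After move 2 (R'): R=BRBR U=WBWO F=RWGW D=YRYG B=YOYB
After move 3 (F'): F=WWRG U=WBBB R=RRYR D=GOYG L=GOOW
After move 4 (U): U=BWBB F=RRRG R=YOYR B=GOYB L=WWOW
After move 5 (F): F=RRGR U=BWWW R=BOBR D=YYYG L=WGOO
After move 6 (U'): U=WWBW F=WGGR R=RRBR B=BOYB L=GOOO
Query 1: B[3] = B
Query 2: D[2] = Y
Query 3: L[3] = O
Query 4: L[0] = G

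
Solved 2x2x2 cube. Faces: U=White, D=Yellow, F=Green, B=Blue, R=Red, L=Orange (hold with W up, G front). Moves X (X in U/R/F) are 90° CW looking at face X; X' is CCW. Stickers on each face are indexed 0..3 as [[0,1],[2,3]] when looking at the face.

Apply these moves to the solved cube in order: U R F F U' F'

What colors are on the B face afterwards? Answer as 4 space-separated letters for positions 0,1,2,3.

After move 1 (U): U=WWWW F=RRGG R=BBRR B=OOBB L=GGOO
After move 2 (R): R=RBRB U=WRWG F=RYGY D=YBYO B=WOWB
After move 3 (F): F=GRYY U=WROG R=WBGB D=RRYO L=GYOB
After move 4 (F): F=YGYR U=WRBY R=OBGB D=GWYO L=GROR
After move 5 (U'): U=RYWB F=GRYR R=YGGB B=OBWB L=WOOR
After move 6 (F'): F=RRGY U=RYYG R=WGGB D=ORYO L=WBOW
Query: B face = OBWB

Answer: O B W B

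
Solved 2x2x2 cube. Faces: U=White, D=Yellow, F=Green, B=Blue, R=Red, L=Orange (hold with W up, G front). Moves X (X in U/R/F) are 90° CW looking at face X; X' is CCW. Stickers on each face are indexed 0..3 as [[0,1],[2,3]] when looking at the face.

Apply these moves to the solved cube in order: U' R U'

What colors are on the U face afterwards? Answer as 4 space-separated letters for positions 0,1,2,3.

Answer: O G W W

Derivation:
After move 1 (U'): U=WWWW F=OOGG R=GGRR B=RRBB L=BBOO
After move 2 (R): R=RGRG U=WOWG F=OYGY D=YBYR B=WRWB
After move 3 (U'): U=OGWW F=BBGY R=OYRG B=RGWB L=WROO
Query: U face = OGWW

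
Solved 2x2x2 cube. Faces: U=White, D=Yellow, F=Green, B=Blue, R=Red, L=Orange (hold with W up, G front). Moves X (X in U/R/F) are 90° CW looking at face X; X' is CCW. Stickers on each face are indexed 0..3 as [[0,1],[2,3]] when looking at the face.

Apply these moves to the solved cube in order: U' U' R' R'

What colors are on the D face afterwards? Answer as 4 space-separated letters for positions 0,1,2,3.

After move 1 (U'): U=WWWW F=OOGG R=GGRR B=RRBB L=BBOO
After move 2 (U'): U=WWWW F=BBGG R=OORR B=GGBB L=RROO
After move 3 (R'): R=OROR U=WBWG F=BWGW D=YBYG B=YGYB
After move 4 (R'): R=RROO U=WYWY F=BBGG D=YWYW B=GGBB
Query: D face = YWYW

Answer: Y W Y W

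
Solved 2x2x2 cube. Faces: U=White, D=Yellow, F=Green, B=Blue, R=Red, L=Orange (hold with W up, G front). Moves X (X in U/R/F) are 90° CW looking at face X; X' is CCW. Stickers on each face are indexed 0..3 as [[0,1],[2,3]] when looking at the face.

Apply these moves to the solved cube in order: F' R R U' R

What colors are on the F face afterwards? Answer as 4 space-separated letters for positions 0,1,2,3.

After move 1 (F'): F=GGGG U=WWRR R=YRYR D=OOYY L=OWOW
After move 2 (R): R=YYRR U=WGRG F=GOGY D=OBYB B=RBWB
After move 3 (R): R=RYRY U=WORY F=GBGB D=OWYR B=GBGB
After move 4 (U'): U=OYWR F=OWGB R=GBRY B=RYGB L=GBOW
After move 5 (R): R=RGYB U=OWWB F=OWGR D=OGYR B=RYYB
Query: F face = OWGR

Answer: O W G R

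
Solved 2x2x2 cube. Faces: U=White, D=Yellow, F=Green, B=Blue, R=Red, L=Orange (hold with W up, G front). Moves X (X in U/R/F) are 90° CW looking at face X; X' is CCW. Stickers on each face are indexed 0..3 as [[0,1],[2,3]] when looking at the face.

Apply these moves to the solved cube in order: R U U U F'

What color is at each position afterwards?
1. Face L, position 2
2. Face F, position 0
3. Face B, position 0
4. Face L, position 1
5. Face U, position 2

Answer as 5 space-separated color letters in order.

After move 1 (R): R=RRRR U=WGWG F=GYGY D=YBYB B=WBWB
After move 2 (U): U=WWGG F=RRGY R=WBRR B=OOWB L=GYOO
After move 3 (U): U=GWGW F=WBGY R=OORR B=GYWB L=RROO
After move 4 (U): U=GGWW F=OOGY R=GYRR B=RRWB L=WBOO
After move 5 (F'): F=OYOG U=GGGR R=BYYR D=BOYB L=WWOW
Query 1: L[2] = O
Query 2: F[0] = O
Query 3: B[0] = R
Query 4: L[1] = W
Query 5: U[2] = G

Answer: O O R W G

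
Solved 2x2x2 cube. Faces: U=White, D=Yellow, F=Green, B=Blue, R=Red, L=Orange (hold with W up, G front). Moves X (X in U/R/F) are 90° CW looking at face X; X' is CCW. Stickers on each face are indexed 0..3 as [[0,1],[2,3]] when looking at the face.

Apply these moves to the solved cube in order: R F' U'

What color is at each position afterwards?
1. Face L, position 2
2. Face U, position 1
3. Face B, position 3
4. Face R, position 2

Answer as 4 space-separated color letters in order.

After move 1 (R): R=RRRR U=WGWG F=GYGY D=YBYB B=WBWB
After move 2 (F'): F=YYGG U=WGRR R=BRYR D=OOYB L=OGOW
After move 3 (U'): U=GRWR F=OGGG R=YYYR B=BRWB L=WBOW
Query 1: L[2] = O
Query 2: U[1] = R
Query 3: B[3] = B
Query 4: R[2] = Y

Answer: O R B Y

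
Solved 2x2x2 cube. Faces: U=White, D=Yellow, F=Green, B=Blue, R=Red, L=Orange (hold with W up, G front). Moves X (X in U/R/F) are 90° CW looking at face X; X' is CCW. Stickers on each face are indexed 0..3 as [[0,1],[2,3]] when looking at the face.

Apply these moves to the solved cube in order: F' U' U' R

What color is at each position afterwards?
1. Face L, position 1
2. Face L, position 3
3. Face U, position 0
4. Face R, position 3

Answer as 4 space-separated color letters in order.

Answer: R W R W

Derivation:
After move 1 (F'): F=GGGG U=WWRR R=YRYR D=OOYY L=OWOW
After move 2 (U'): U=WRWR F=OWGG R=GGYR B=YRBB L=BBOW
After move 3 (U'): U=RRWW F=BBGG R=OWYR B=GGBB L=YROW
After move 4 (R): R=YORW U=RBWG F=BOGY D=OBYG B=WGRB
Query 1: L[1] = R
Query 2: L[3] = W
Query 3: U[0] = R
Query 4: R[3] = W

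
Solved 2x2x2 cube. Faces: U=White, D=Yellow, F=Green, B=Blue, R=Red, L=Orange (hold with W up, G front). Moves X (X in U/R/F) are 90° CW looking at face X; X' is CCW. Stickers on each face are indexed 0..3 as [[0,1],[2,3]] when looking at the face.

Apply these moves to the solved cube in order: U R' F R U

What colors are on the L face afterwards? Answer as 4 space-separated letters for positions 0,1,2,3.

Answer: G B O R

Derivation:
After move 1 (U): U=WWWW F=RRGG R=BBRR B=OOBB L=GGOO
After move 2 (R'): R=BRBR U=WBWO F=RWGW D=YRYG B=YOYB
After move 3 (F): F=GRWW U=WBOG R=WROR D=BBYG L=GYOR
After move 4 (R): R=OWRR U=WROW F=GBWG D=BYYY B=GOBB
After move 5 (U): U=OWWR F=OWWG R=GORR B=GYBB L=GBOR
Query: L face = GBOR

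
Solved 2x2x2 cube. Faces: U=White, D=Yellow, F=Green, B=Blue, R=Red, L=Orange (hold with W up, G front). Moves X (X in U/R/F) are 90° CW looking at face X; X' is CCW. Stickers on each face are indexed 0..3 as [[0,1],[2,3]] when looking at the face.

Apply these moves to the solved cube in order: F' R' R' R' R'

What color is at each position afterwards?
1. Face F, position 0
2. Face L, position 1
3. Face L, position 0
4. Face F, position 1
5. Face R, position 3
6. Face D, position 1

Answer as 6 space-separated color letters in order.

Answer: G W O G R O

Derivation:
After move 1 (F'): F=GGGG U=WWRR R=YRYR D=OOYY L=OWOW
After move 2 (R'): R=RRYY U=WBRB F=GWGR D=OGYG B=YBOB
After move 3 (R'): R=RYRY U=WORY F=GBGB D=OWYR B=GBGB
After move 4 (R'): R=YYRR U=WGRG F=GOGY D=OBYB B=RBWB
After move 5 (R'): R=YRYR U=WWRR F=GGGG D=OOYY B=BBBB
Query 1: F[0] = G
Query 2: L[1] = W
Query 3: L[0] = O
Query 4: F[1] = G
Query 5: R[3] = R
Query 6: D[1] = O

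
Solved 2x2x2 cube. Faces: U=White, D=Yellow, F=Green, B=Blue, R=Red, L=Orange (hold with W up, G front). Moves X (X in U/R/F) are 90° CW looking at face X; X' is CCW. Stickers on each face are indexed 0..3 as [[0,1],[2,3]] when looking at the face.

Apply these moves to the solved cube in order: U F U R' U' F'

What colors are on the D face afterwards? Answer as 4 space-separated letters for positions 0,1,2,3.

Answer: Y Y Y R

Derivation:
After move 1 (U): U=WWWW F=RRGG R=BBRR B=OOBB L=GGOO
After move 2 (F): F=GRGR U=WWOG R=WBWR D=RBYY L=GYOY
After move 3 (U): U=OWGW F=WBGR R=OOWR B=GYBB L=GROY
After move 4 (R'): R=OROW U=OBGG F=WWGW D=RBYR B=YYBB
After move 5 (U'): U=BGOG F=GRGW R=WWOW B=ORBB L=YYOY
After move 6 (F'): F=RWGG U=BGWO R=BWRW D=YYYR L=YGOO
Query: D face = YYYR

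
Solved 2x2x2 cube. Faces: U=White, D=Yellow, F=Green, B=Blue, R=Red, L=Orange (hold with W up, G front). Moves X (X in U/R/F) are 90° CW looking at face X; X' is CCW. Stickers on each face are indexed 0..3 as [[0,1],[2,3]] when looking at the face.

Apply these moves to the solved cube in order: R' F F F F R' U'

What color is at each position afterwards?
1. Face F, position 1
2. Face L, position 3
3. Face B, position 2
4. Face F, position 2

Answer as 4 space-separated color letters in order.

After move 1 (R'): R=RRRR U=WBWB F=GWGW D=YGYG B=YBYB
After move 2 (F): F=GGWW U=WBOO R=WRBR D=RRYG L=OYOG
After move 3 (F): F=WGWG U=WBGY R=OROR D=BWYG L=OROR
After move 4 (F): F=WWGG U=WBRR R=GRYR D=OOYG L=OBOW
After move 5 (F): F=GWGW U=WBWB R=RRRR D=YGYG L=OOOO
After move 6 (R'): R=RRRR U=WYWY F=GBGB D=YWYW B=GBGB
After move 7 (U'): U=YYWW F=OOGB R=GBRR B=RRGB L=GBOO
Query 1: F[1] = O
Query 2: L[3] = O
Query 3: B[2] = G
Query 4: F[2] = G

Answer: O O G G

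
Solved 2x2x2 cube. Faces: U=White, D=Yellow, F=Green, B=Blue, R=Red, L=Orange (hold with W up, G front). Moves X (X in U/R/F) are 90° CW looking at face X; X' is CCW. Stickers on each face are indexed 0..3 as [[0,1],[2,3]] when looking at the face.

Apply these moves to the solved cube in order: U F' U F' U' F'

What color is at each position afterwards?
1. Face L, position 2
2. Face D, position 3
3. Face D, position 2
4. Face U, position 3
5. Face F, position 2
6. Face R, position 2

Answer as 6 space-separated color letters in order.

Answer: O Y Y G R G

Derivation:
After move 1 (U): U=WWWW F=RRGG R=BBRR B=OOBB L=GGOO
After move 2 (F'): F=RGRG U=WWBR R=YBYR D=GOYY L=GWOW
After move 3 (U): U=BWRW F=YBRG R=OOYR B=GWBB L=RGOW
After move 4 (F'): F=BGYR U=BWOY R=OOGR D=GWYY L=RWOR
After move 5 (U'): U=WYBO F=RWYR R=BGGR B=OOBB L=GWOR
After move 6 (F'): F=WRRY U=WYBG R=WGGR D=WRYY L=GOOB
Query 1: L[2] = O
Query 2: D[3] = Y
Query 3: D[2] = Y
Query 4: U[3] = G
Query 5: F[2] = R
Query 6: R[2] = G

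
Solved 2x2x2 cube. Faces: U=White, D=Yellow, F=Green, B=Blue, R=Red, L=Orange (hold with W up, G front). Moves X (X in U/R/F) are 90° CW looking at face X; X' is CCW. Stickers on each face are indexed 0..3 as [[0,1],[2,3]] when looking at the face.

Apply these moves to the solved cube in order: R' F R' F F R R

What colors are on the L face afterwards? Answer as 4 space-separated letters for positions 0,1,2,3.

Answer: O W O R

Derivation:
After move 1 (R'): R=RRRR U=WBWB F=GWGW D=YGYG B=YBYB
After move 2 (F): F=GGWW U=WBOO R=WRBR D=RRYG L=OYOG
After move 3 (R'): R=RRWB U=WYOY F=GBWO D=RGYW B=GBRB
After move 4 (F): F=WGOB U=WYGY R=ORYB D=WRYW L=OROG
After move 5 (F): F=OWBG U=WYGR R=GRYB D=YOYW L=OWOR
After move 6 (R): R=YGBR U=WWGG F=OOBW D=YRYG B=RBYB
After move 7 (R): R=BYRG U=WOGW F=ORBG D=YYYR B=GBWB
Query: L face = OWOR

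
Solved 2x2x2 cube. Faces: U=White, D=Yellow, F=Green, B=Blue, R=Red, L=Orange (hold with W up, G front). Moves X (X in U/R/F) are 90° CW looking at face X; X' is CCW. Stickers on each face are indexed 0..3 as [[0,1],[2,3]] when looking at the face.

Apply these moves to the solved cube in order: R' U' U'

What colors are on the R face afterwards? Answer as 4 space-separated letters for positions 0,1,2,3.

After move 1 (R'): R=RRRR U=WBWB F=GWGW D=YGYG B=YBYB
After move 2 (U'): U=BBWW F=OOGW R=GWRR B=RRYB L=YBOO
After move 3 (U'): U=BWBW F=YBGW R=OORR B=GWYB L=RROO
Query: R face = OORR

Answer: O O R R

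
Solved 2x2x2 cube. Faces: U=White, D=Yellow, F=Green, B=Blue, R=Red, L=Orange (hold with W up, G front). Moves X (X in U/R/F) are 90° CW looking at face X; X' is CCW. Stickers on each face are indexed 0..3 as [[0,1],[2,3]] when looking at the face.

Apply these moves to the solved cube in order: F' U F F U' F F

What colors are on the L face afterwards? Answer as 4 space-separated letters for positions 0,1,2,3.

Answer: O G O G

Derivation:
After move 1 (F'): F=GGGG U=WWRR R=YRYR D=OOYY L=OWOW
After move 2 (U): U=RWRW F=YRGG R=BBYR B=OWBB L=GGOW
After move 3 (F): F=GYGR U=RWWG R=RBWR D=YBYY L=GOOO
After move 4 (F): F=GGRY U=RWOO R=WBGR D=WRYY L=GYOB
After move 5 (U'): U=WORO F=GYRY R=GGGR B=WBBB L=OWOB
After move 6 (F): F=RGYY U=WOBW R=RGOR D=GGYY L=OWOR
After move 7 (F): F=YRYG U=WORW R=BGWR D=ORYY L=OGOG
Query: L face = OGOG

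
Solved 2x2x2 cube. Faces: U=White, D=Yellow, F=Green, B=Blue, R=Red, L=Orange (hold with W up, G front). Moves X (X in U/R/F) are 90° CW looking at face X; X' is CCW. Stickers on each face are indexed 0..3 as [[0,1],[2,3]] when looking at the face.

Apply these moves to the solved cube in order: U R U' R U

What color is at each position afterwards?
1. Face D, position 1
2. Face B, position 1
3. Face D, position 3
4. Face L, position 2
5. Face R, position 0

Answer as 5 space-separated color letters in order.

After move 1 (U): U=WWWW F=RRGG R=BBRR B=OOBB L=GGOO
After move 2 (R): R=RBRB U=WRWG F=RYGY D=YBYO B=WOWB
After move 3 (U'): U=RGWW F=GGGY R=RYRB B=RBWB L=WOOO
After move 4 (R): R=RRBY U=RGWY F=GBGO D=YWYR B=WBGB
After move 5 (U): U=WRYG F=RRGO R=WBBY B=WOGB L=GBOO
Query 1: D[1] = W
Query 2: B[1] = O
Query 3: D[3] = R
Query 4: L[2] = O
Query 5: R[0] = W

Answer: W O R O W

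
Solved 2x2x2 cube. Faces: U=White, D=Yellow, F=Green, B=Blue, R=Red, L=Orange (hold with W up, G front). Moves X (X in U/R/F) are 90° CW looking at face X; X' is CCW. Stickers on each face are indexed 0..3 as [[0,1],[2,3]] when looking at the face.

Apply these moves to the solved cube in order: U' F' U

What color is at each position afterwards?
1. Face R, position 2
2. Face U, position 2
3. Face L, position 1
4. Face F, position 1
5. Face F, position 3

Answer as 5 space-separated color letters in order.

After move 1 (U'): U=WWWW F=OOGG R=GGRR B=RRBB L=BBOO
After move 2 (F'): F=OGOG U=WWGR R=YGYR D=BOYY L=BWOW
After move 3 (U): U=GWRW F=YGOG R=RRYR B=BWBB L=OGOW
Query 1: R[2] = Y
Query 2: U[2] = R
Query 3: L[1] = G
Query 4: F[1] = G
Query 5: F[3] = G

Answer: Y R G G G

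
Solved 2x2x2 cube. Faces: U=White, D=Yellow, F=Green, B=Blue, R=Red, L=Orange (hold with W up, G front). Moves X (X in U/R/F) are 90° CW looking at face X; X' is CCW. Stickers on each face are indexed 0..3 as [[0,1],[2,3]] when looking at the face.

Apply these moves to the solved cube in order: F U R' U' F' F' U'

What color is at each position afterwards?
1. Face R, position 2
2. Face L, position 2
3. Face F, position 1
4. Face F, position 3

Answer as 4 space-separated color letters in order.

Answer: Y O B G

Derivation:
After move 1 (F): F=GGGG U=WWOO R=WRWR D=RRYY L=OYOY
After move 2 (U): U=OWOW F=WRGG R=BBWR B=OYBB L=GGOY
After move 3 (R'): R=BRBW U=OBOO F=WWGW D=RRYG B=YYRB
After move 4 (U'): U=BOOO F=GGGW R=WWBW B=BRRB L=YYOY
After move 5 (F'): F=GWGG U=BOWB R=RWRW D=YYYG L=YOOO
After move 6 (F'): F=WGGG U=BORR R=YWYW D=OOYG L=YBOW
After move 7 (U'): U=ORBR F=YBGG R=WGYW B=YWRB L=BROW
Query 1: R[2] = Y
Query 2: L[2] = O
Query 3: F[1] = B
Query 4: F[3] = G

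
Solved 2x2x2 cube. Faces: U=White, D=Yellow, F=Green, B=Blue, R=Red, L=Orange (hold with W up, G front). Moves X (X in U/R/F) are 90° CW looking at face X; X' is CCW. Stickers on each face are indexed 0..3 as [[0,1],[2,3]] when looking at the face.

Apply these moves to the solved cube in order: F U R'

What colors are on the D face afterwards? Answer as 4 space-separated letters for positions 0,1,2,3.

After move 1 (F): F=GGGG U=WWOO R=WRWR D=RRYY L=OYOY
After move 2 (U): U=OWOW F=WRGG R=BBWR B=OYBB L=GGOY
After move 3 (R'): R=BRBW U=OBOO F=WWGW D=RRYG B=YYRB
Query: D face = RRYG

Answer: R R Y G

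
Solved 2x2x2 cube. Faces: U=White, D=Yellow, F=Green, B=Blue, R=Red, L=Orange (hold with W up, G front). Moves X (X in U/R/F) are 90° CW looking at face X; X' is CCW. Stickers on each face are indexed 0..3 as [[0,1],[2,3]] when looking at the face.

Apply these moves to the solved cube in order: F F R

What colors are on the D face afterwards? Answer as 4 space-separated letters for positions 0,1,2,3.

Answer: W B Y B

Derivation:
After move 1 (F): F=GGGG U=WWOO R=WRWR D=RRYY L=OYOY
After move 2 (F): F=GGGG U=WWYY R=OROR D=WWYY L=OROR
After move 3 (R): R=OORR U=WGYG F=GWGY D=WBYB B=YBWB
Query: D face = WBYB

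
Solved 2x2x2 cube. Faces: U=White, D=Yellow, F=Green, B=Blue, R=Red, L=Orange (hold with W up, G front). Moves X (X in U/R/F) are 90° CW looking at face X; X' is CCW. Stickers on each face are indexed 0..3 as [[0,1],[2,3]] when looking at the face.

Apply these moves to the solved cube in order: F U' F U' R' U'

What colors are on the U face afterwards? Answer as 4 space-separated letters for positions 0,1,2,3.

After move 1 (F): F=GGGG U=WWOO R=WRWR D=RRYY L=OYOY
After move 2 (U'): U=WOWO F=OYGG R=GGWR B=WRBB L=BBOY
After move 3 (F): F=GOGY U=WOYB R=WGOR D=WGYY L=BROR
After move 4 (U'): U=OBWY F=BRGY R=GOOR B=WGBB L=WROR
After move 5 (R'): R=ORGO U=OBWW F=BBGY D=WRYY B=YGGB
After move 6 (U'): U=BWOW F=WRGY R=BBGO B=ORGB L=YGOR
Query: U face = BWOW

Answer: B W O W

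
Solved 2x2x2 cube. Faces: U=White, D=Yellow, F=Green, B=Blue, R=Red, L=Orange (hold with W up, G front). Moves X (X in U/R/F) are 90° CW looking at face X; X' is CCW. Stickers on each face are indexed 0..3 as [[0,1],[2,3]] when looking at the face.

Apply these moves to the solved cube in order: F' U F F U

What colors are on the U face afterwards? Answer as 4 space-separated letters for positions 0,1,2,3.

Answer: O R O W

Derivation:
After move 1 (F'): F=GGGG U=WWRR R=YRYR D=OOYY L=OWOW
After move 2 (U): U=RWRW F=YRGG R=BBYR B=OWBB L=GGOW
After move 3 (F): F=GYGR U=RWWG R=RBWR D=YBYY L=GOOO
After move 4 (F): F=GGRY U=RWOO R=WBGR D=WRYY L=GYOB
After move 5 (U): U=OROW F=WBRY R=OWGR B=GYBB L=GGOB
Query: U face = OROW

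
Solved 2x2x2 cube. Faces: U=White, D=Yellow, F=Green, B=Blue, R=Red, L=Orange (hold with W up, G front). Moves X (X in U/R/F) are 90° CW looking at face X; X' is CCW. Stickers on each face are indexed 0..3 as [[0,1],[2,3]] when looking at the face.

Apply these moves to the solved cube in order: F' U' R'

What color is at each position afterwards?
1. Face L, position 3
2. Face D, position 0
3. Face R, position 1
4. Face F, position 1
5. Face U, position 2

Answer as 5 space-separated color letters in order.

After move 1 (F'): F=GGGG U=WWRR R=YRYR D=OOYY L=OWOW
After move 2 (U'): U=WRWR F=OWGG R=GGYR B=YRBB L=BBOW
After move 3 (R'): R=GRGY U=WBWY F=ORGR D=OWYG B=YROB
Query 1: L[3] = W
Query 2: D[0] = O
Query 3: R[1] = R
Query 4: F[1] = R
Query 5: U[2] = W

Answer: W O R R W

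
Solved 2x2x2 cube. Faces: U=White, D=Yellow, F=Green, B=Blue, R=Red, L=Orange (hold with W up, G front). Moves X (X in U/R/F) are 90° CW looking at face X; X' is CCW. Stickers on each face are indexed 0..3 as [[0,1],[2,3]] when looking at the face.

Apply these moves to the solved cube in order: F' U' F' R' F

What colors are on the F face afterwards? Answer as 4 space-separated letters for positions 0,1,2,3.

Answer: O W Y R

Derivation:
After move 1 (F'): F=GGGG U=WWRR R=YRYR D=OOYY L=OWOW
After move 2 (U'): U=WRWR F=OWGG R=GGYR B=YRBB L=BBOW
After move 3 (F'): F=WGOG U=WRGY R=OGOR D=BWYY L=BROW
After move 4 (R'): R=GROO U=WBGY F=WROY D=BGYG B=YRWB
After move 5 (F): F=OWYR U=WBWR R=GRYO D=OGYG L=BBOG
Query: F face = OWYR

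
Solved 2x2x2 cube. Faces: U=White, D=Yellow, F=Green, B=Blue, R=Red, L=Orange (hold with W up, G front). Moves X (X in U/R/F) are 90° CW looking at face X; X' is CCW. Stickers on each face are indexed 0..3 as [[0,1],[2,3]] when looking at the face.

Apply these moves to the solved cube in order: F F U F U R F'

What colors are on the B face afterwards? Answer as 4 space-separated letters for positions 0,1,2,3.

Answer: W W Y B

Derivation:
After move 1 (F): F=GGGG U=WWOO R=WRWR D=RRYY L=OYOY
After move 2 (F): F=GGGG U=WWYY R=OROR D=WWYY L=OROR
After move 3 (U): U=YWYW F=ORGG R=BBOR B=ORBB L=GGOR
After move 4 (F): F=GOGR U=YWRG R=YBWR D=OBYY L=GWOW
After move 5 (U): U=RYGW F=YBGR R=ORWR B=GWBB L=GOOW
After move 6 (R): R=WORR U=RBGR F=YBGY D=OBYG B=WWYB
After move 7 (F'): F=BYYG U=RBWR R=BOOR D=OWYG L=GROG
Query: B face = WWYB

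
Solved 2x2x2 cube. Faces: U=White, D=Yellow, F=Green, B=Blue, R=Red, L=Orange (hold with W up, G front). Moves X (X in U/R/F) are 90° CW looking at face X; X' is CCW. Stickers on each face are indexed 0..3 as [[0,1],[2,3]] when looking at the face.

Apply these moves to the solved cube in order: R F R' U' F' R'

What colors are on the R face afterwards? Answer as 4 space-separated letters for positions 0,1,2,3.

Answer: G G G R

Derivation:
After move 1 (R): R=RRRR U=WGWG F=GYGY D=YBYB B=WBWB
After move 2 (F): F=GGYY U=WGOO R=WRGR D=RRYB L=OYOB
After move 3 (R'): R=RRWG U=WWOW F=GGYO D=RGYY B=BBRB
After move 4 (U'): U=WWWO F=OYYO R=GGWG B=RRRB L=BBOB
After move 5 (F'): F=YOOY U=WWGW R=GGRG D=BBYY L=BOOW
After move 6 (R'): R=GGGR U=WRGR F=YWOW D=BOYY B=YRBB
Query: R face = GGGR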